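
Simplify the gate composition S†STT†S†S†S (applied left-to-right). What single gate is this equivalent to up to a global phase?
S†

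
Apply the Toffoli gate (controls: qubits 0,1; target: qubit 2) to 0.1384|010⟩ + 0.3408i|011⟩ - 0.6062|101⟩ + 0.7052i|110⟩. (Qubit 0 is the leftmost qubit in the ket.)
0.1384|010⟩ + 0.3408i|011⟩ - 0.6062|101⟩ + 0.7052i|111⟩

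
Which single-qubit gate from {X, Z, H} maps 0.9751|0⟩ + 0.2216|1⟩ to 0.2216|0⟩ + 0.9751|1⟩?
X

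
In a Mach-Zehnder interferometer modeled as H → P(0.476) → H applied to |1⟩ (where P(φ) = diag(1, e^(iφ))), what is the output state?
(0.05558 - 0.2291i)|0⟩ + (0.9444 + 0.2291i)|1⟩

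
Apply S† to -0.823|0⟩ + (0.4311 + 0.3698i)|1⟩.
-0.823|0⟩ + (0.3698 - 0.4311i)|1⟩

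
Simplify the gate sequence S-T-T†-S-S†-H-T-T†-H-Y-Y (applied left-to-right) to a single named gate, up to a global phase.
S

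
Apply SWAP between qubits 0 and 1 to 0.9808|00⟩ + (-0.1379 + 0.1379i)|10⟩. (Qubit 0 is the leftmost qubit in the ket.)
0.9808|00⟩ + (-0.1379 + 0.1379i)|01⟩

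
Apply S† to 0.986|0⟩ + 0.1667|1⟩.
0.986|0⟩ - 0.1667i|1⟩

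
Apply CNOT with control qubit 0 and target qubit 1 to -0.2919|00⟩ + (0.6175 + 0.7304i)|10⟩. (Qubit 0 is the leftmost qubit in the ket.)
-0.2919|00⟩ + (0.6175 + 0.7304i)|11⟩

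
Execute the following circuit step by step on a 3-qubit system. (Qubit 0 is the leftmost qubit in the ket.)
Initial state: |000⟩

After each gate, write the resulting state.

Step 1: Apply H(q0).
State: 1/√2|000⟩ + 1/√2|100⟩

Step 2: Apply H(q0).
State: |000⟩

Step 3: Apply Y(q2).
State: i|001⟩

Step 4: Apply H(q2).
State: (1/√2)i|000⟩ - (1/√2)i|001⟩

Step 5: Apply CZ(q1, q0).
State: (1/√2)i|000⟩ - (1/√2)i|001⟩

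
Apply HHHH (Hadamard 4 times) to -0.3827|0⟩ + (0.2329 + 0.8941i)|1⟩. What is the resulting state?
-0.3827|0⟩ + (0.2329 + 0.8941i)|1⟩

H² = I, so an even number of Hadamards cancels: H^4 = I and the state is unchanged.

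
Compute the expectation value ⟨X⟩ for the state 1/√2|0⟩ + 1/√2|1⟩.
1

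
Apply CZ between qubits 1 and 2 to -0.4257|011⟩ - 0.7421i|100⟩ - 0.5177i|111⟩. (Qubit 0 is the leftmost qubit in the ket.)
0.4257|011⟩ - 0.7421i|100⟩ + 0.5177i|111⟩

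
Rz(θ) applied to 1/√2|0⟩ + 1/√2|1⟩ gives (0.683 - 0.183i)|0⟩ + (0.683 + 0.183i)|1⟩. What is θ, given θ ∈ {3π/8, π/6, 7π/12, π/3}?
π/6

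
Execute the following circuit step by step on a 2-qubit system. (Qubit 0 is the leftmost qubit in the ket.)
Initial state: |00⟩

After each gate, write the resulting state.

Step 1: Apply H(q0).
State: 1/√2|00⟩ + 1/√2|10⟩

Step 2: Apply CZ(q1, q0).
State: 1/√2|00⟩ + 1/√2|10⟩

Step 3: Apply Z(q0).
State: 1/√2|00⟩ - 1/√2|10⟩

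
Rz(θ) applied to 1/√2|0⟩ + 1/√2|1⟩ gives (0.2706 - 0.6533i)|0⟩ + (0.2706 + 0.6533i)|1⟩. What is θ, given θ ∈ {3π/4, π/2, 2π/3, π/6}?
3π/4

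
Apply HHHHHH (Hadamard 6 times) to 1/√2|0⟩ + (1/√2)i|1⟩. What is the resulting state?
1/√2|0⟩ + (1/√2)i|1⟩

H² = I, so an even number of Hadamards cancels: H^6 = I and the state is unchanged.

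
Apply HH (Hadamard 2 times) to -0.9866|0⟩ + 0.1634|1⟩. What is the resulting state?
-0.9866|0⟩ + 0.1634|1⟩

H² = I, so an even number of Hadamards cancels: H^2 = I and the state is unchanged.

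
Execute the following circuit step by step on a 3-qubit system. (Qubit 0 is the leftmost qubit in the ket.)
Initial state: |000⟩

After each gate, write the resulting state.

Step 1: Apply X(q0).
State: |100⟩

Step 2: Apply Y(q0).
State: -i|000⟩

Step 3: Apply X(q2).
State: -i|001⟩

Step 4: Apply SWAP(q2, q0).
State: -i|100⟩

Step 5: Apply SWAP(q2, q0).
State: -i|001⟩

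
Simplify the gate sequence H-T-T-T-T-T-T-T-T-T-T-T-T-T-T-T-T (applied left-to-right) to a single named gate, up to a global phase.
H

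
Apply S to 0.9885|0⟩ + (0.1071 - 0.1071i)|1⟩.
0.9885|0⟩ + (0.1071 + 0.1071i)|1⟩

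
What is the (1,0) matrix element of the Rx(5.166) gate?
-0.53i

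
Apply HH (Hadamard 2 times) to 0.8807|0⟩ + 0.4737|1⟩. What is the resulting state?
0.8807|0⟩ + 0.4737|1⟩

H² = I, so an even number of Hadamards cancels: H^2 = I and the state is unchanged.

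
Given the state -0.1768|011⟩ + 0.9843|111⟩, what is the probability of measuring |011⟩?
0.03126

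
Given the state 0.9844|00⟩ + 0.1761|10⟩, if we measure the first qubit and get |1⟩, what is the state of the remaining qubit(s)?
|0⟩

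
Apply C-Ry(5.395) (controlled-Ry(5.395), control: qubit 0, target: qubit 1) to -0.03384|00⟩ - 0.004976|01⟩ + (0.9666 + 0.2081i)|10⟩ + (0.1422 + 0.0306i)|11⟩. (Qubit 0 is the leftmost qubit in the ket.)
-0.03384|00⟩ - 0.004976|01⟩ + (-0.9339 - 0.2011i)|10⟩ + (0.2869 + 0.06178i)|11⟩

C-Ry(5.395) leaves the control-|0⟩ kets |00⟩, |01⟩ unchanged and applies Ry(5.395) to qubit 1 on the control-|1⟩ pair (|10⟩, |11⟩).
Ry(5.395) = [[cos(θ/2), −sin(θ/2)], [sin(θ/2), cos(θ/2)]]; θ = 5.395, cos(θ/2) ≈ -0.903001, sin(θ/2) ≈ 0.429639.
With a = amp(|10⟩) = (0.9666 + 0.2081i) and b = amp(|11⟩) = (0.1422 + 0.0306i):
new amp(|10⟩) = (-0.903001)·a + (-0.429639)·b = (-0.9339 - 0.2011i)
new amp(|11⟩) = (0.429639)·a + (-0.903001)·b = (0.2869 + 0.06178i)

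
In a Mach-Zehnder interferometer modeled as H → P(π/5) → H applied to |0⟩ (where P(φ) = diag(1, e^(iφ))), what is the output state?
(0.9045 + 0.2939i)|0⟩ + (0.09549 - 0.2939i)|1⟩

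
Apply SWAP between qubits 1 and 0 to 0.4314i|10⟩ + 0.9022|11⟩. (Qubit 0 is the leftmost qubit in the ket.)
0.4314i|01⟩ + 0.9022|11⟩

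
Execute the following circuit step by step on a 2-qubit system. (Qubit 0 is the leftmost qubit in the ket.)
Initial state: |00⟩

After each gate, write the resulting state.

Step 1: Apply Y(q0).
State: i|10⟩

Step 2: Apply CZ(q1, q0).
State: i|10⟩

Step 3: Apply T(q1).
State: i|10⟩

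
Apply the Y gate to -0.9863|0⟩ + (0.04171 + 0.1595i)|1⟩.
(0.1595 - 0.04171i)|0⟩ - 0.9863i|1⟩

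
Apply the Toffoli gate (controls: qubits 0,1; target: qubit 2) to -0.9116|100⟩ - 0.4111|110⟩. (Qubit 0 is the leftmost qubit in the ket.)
-0.9116|100⟩ - 0.4111|111⟩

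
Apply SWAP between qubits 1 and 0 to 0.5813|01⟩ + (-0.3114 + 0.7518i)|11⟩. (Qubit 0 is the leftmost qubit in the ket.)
0.5813|10⟩ + (-0.3114 + 0.7518i)|11⟩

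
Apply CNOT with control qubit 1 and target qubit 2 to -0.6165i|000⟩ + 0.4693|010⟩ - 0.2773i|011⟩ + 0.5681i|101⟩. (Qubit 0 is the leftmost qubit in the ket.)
-0.6165i|000⟩ - 0.2773i|010⟩ + 0.4693|011⟩ + 0.5681i|101⟩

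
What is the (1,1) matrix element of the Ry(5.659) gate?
-0.9517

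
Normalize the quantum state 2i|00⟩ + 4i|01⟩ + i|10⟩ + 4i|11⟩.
0.3288i|00⟩ + 0.6576i|01⟩ + 0.1644i|10⟩ + 0.6576i|11⟩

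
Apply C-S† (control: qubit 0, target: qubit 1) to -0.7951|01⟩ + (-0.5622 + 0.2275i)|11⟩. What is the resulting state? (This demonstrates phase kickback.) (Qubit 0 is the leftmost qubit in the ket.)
-0.7951|01⟩ + (0.2275 + 0.5622i)|11⟩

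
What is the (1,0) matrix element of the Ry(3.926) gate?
0.9241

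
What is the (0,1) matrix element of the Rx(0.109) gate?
-0.05447i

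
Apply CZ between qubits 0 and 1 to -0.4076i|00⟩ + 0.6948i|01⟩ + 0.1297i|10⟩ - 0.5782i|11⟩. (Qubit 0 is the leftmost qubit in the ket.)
-0.4076i|00⟩ + 0.6948i|01⟩ + 0.1297i|10⟩ + 0.5782i|11⟩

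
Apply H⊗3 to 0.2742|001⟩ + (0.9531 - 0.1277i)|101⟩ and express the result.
(0.4339 - 0.04515i)|000⟩ + (-0.4339 + 0.04515i)|001⟩ + (0.4339 - 0.04515i)|010⟩ + (-0.4339 + 0.04515i)|011⟩ + (-0.24 + 0.04515i)|100⟩ + (0.24 - 0.04515i)|101⟩ + (-0.24 + 0.04515i)|110⟩ + (0.24 - 0.04515i)|111⟩

H⊗3 gives amp(|y⟩) = (1/2√2) Σ_x (−1)^(x·y) amp(|x⟩), where x·y is the number of positions in which both x and y have a 1.
|000⟩: (0.2742 + (0.9531 - 0.1277i))/(2√2) = (0.4339 - 0.04515i)
|001⟩: (-0.2742 - (0.9531 - 0.1277i))/(2√2) = (-0.4339 + 0.04515i)
|010⟩: (0.2742 + (0.9531 - 0.1277i))/(2√2) = (0.4339 - 0.04515i)
|011⟩: (-0.2742 - (0.9531 - 0.1277i))/(2√2) = (-0.4339 + 0.04515i)
|100⟩: (0.2742 - (0.9531 - 0.1277i))/(2√2) = (-0.24 + 0.04515i)
|101⟩: (-0.2742 + (0.9531 - 0.1277i))/(2√2) = (0.24 - 0.04515i)
|110⟩: (0.2742 - (0.9531 - 0.1277i))/(2√2) = (-0.24 + 0.04515i)
|111⟩: (-0.2742 + (0.9531 - 0.1277i))/(2√2) = (0.24 - 0.04515i)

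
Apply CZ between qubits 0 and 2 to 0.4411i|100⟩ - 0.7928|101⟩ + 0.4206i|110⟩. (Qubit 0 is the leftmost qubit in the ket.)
0.4411i|100⟩ + 0.7928|101⟩ + 0.4206i|110⟩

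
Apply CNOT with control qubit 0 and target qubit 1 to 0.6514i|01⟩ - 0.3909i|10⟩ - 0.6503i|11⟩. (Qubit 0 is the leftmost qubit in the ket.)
0.6514i|01⟩ - 0.6503i|10⟩ - 0.3909i|11⟩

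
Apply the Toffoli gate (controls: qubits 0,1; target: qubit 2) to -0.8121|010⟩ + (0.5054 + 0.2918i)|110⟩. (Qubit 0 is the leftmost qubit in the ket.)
-0.8121|010⟩ + (0.5054 + 0.2918i)|111⟩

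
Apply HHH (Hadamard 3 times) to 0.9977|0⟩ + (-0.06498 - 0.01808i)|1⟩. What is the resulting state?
(0.6595 - 0.01278i)|0⟩ + (0.7514 + 0.01278i)|1⟩

H² = I, so H^3 = H: a single Hadamard. With (a, b) = (0.9977, (-0.06498 - 0.01808i)), H gives ((a + b)/√2, (a − b)/√2) = ((0.6595 - 0.01278i), (0.7514 + 0.01278i)).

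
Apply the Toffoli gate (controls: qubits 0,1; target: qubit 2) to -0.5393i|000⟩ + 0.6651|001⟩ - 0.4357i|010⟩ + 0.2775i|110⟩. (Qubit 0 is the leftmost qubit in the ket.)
-0.5393i|000⟩ + 0.6651|001⟩ - 0.4357i|010⟩ + 0.2775i|111⟩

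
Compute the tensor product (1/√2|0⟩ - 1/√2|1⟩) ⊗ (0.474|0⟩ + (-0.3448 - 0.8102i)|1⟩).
0.3352|00⟩ + (-0.2438 - 0.5729i)|01⟩ - 0.3352|10⟩ + (0.2438 + 0.5729i)|11⟩

amp(|b₁b₂…⟩) = product of the factor amplitudes for bits b₁, b₂, …; only kets whose every factor amplitude is nonzero survive.
|00⟩: (1/√2)(0.474) = 0.3352
|01⟩: (1/√2)(-0.3448 - 0.8102i) = (-0.2438 - 0.5729i)
|10⟩: (-1/√2)(0.474) = -0.3352
|11⟩: (-1/√2)(-0.3448 - 0.8102i) = (0.2438 + 0.5729i)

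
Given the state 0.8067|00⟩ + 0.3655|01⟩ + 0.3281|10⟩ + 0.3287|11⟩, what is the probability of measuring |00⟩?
0.6508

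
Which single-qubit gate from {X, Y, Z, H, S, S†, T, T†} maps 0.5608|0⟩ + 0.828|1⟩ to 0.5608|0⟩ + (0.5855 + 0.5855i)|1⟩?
T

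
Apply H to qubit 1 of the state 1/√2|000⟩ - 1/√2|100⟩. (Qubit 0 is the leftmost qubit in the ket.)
1/2|000⟩ + 1/2|010⟩ - 1/2|100⟩ - 1/2|110⟩

H on qubit 1 mixes each pair of kets that differ only in qubit 1: amplitudes (a, b) of (|…0…⟩, |…1…⟩) become ((a + b)/√2, (a − b)/√2). Kets absent from the input have amplitude 0.
(|000⟩, |010⟩): (a, b) = (1/√2, 0) → (1/2, 1/2)
(|100⟩, |110⟩): (a, b) = (-1/√2, 0) → (-1/2, -1/2)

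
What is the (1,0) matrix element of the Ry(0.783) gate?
0.3816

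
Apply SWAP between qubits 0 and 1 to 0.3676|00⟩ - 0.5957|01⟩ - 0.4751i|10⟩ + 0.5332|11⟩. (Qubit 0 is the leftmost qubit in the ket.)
0.3676|00⟩ - 0.4751i|01⟩ - 0.5957|10⟩ + 0.5332|11⟩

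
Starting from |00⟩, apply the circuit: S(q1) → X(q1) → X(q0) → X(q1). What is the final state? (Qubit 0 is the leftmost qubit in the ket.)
|10⟩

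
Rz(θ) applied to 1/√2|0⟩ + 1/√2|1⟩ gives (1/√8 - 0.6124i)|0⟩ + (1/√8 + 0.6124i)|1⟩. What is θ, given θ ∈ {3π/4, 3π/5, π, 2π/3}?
2π/3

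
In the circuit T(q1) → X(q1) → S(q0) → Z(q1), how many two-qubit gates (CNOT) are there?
0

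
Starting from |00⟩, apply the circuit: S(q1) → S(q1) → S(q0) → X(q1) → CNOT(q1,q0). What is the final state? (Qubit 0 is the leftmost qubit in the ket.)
|11⟩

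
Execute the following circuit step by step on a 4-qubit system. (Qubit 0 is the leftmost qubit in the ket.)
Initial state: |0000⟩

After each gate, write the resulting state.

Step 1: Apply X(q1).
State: |0100⟩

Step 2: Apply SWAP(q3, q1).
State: |0001⟩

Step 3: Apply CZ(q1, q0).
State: |0001⟩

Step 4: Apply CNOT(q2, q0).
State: |0001⟩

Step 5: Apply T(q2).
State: |0001⟩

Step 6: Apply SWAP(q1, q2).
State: |0001⟩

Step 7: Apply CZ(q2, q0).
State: |0001⟩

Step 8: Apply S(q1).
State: |0001⟩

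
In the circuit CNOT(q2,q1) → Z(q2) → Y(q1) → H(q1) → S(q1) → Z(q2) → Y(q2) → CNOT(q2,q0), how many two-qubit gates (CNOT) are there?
2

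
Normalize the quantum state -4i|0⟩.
-i|0⟩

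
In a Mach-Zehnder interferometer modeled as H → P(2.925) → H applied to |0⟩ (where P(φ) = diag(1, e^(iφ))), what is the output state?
(0.01168 + 0.1075i)|0⟩ + (0.9883 - 0.1075i)|1⟩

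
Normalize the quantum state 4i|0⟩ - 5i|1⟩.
0.6247i|0⟩ - 0.7809i|1⟩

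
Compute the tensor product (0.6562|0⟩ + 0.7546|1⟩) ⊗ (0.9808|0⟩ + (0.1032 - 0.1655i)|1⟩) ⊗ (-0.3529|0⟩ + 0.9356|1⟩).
-0.2271|000⟩ + 0.6022|001⟩ + (-0.0239 + 0.03833i)|010⟩ + (0.06336 - 0.1016i)|011⟩ - 0.2612|100⟩ + 0.6924|101⟩ + (-0.02748 + 0.04407i)|110⟩ + (0.07286 - 0.1168i)|111⟩

amp(|b₁b₂…⟩) = product of the factor amplitudes for bits b₁, b₂, …; only kets whose every factor amplitude is nonzero survive.
|000⟩: (0.6562)(0.9808)(-0.3529) = -0.2271
|001⟩: (0.6562)(0.9808)(0.9356) = 0.6022
|010⟩: (0.6562)(0.1032 - 0.1655i)(-0.3529) = (-0.0239 + 0.03833i)
|011⟩: (0.6562)(0.1032 - 0.1655i)(0.9356) = (0.06336 - 0.1016i)
|100⟩: (0.7546)(0.9808)(-0.3529) = -0.2612
|101⟩: (0.7546)(0.9808)(0.9356) = 0.6924
|110⟩: (0.7546)(0.1032 - 0.1655i)(-0.3529) = (-0.02748 + 0.04407i)
|111⟩: (0.7546)(0.1032 - 0.1655i)(0.9356) = (0.07286 - 0.1168i)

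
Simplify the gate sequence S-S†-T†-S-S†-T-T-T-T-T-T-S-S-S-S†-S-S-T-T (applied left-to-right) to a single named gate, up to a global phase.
T†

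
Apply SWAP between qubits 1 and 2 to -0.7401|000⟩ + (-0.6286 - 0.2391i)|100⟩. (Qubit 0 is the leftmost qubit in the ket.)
-0.7401|000⟩ + (-0.6286 - 0.2391i)|100⟩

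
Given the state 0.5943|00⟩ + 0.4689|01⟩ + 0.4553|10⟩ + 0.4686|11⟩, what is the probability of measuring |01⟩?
0.2199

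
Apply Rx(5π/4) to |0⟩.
-0.3827|0⟩ - 0.9239i|1⟩

Rx(5π/4) = [[cos(θ/2), −i·sin(θ/2)], [−i·sin(θ/2), cos(θ/2)]]; θ = 5π/4, cos(θ/2) ≈ -0.382683, sin(θ/2) ≈ 0.92388.
With a = amp(|0⟩) = 1 and b = amp(|1⟩) = 0:
new amp(|0⟩) = (-0.382683)·a + (-0.92388i)·b = -0.3827
new amp(|1⟩) = (-0.92388i)·a + (-0.382683)·b = -0.9239i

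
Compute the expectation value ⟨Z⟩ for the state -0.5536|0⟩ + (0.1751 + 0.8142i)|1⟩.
-0.3871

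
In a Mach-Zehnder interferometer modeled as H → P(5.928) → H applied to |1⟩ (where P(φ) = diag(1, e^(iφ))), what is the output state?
(0.03121 + 0.1739i)|0⟩ + (0.9688 - 0.1739i)|1⟩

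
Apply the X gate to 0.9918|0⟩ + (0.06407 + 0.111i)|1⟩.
(0.06407 + 0.111i)|0⟩ + 0.9918|1⟩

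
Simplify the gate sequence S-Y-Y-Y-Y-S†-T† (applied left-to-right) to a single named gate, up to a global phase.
T†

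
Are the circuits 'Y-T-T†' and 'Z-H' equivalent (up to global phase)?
No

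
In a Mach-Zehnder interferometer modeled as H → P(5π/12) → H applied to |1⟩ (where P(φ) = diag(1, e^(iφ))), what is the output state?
(0.3706 - 0.483i)|0⟩ + (0.6294 + 0.483i)|1⟩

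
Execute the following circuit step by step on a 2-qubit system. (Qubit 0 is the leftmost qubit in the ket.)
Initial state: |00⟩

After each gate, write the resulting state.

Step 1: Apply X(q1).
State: |01⟩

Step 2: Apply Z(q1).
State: -|01⟩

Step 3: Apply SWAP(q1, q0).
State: -|10⟩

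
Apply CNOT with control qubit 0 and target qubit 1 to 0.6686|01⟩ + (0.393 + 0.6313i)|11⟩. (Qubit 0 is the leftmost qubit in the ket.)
0.6686|01⟩ + (0.393 + 0.6313i)|10⟩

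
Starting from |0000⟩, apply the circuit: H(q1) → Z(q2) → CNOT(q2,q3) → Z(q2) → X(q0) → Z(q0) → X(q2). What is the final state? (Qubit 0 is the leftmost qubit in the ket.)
-1/√2|1010⟩ - 1/√2|1110⟩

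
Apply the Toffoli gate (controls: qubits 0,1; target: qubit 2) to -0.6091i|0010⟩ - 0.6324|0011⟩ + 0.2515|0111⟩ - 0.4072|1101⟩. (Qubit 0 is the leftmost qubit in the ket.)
-0.6091i|0010⟩ - 0.6324|0011⟩ + 0.2515|0111⟩ - 0.4072|1111⟩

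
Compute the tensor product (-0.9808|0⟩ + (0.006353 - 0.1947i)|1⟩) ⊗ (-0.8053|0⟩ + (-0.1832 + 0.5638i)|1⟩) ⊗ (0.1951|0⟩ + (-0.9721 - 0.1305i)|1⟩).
0.1541|000⟩ + (-0.7678 - 0.1031i)|001⟩ + (0.03506 - 0.1079i)|010⟩ + (-0.2468 + 0.5141i)|011⟩ + (-0.0009981 + 0.03059i)|100⟩ + (0.02543 - 0.1517i)|101⟩ + (0.02119 + 0.007658i)|110⟩ + (-0.1005 - 0.05233i)|111⟩

amp(|b₁b₂…⟩) = product of the factor amplitudes for bits b₁, b₂, …; only kets whose every factor amplitude is nonzero survive.
|000⟩: (-0.9808)(-0.8053)(0.1951) = 0.1541
|001⟩: (-0.9808)(-0.8053)(-0.9721 - 0.1305i) = (-0.7678 - 0.1031i)
|010⟩: (-0.9808)(-0.1832 + 0.5638i)(0.1951) = (0.03506 - 0.1079i)
|011⟩: (-0.9808)(-0.1832 + 0.5638i)(-0.9721 - 0.1305i) = (-0.2468 + 0.5141i)
|100⟩: (0.006353 - 0.1947i)(-0.8053)(0.1951) = (-0.0009981 + 0.03059i)
|101⟩: (0.006353 - 0.1947i)(-0.8053)(-0.9721 - 0.1305i) = (0.02543 - 0.1517i)
|110⟩: (0.006353 - 0.1947i)(-0.1832 + 0.5638i)(0.1951) = (0.02119 + 0.007658i)
|111⟩: (0.006353 - 0.1947i)(-0.1832 + 0.5638i)(-0.9721 - 0.1305i) = (-0.1005 - 0.05233i)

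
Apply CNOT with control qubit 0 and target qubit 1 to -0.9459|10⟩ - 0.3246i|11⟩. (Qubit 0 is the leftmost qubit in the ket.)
-0.3246i|10⟩ - 0.9459|11⟩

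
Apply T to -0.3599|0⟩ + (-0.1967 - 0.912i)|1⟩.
-0.3599|0⟩ + (0.5058 - 0.784i)|1⟩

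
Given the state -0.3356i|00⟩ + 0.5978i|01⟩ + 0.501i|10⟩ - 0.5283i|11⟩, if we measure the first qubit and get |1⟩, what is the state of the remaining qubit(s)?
0.6881i|0⟩ - 0.7256i|1⟩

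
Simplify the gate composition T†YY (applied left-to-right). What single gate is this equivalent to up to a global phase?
T†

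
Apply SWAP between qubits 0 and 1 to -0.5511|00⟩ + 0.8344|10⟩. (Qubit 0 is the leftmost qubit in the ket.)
-0.5511|00⟩ + 0.8344|01⟩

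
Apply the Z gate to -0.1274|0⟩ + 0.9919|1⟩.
-0.1274|0⟩ - 0.9919|1⟩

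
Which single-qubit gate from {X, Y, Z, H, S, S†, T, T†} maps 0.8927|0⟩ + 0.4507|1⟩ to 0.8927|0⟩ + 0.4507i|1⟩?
S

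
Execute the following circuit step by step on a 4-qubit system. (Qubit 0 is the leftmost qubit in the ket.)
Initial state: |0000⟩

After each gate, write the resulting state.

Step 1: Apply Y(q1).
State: i|0100⟩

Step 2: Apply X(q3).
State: i|0101⟩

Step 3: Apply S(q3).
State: -|0101⟩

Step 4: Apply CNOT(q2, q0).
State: -|0101⟩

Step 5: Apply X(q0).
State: -|1101⟩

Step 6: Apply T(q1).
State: (-1/√2 - (1/√2)i)|1101⟩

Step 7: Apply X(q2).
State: (-1/√2 - (1/√2)i)|1111⟩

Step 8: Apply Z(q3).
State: (1/√2 + (1/√2)i)|1111⟩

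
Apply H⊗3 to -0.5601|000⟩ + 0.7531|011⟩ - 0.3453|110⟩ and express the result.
-0.05385|000⟩ - 0.5864|001⟩ - 0.3422|010⟩ + 0.1903|011⟩ + 0.1903|100⟩ - 0.3422|101⟩ - 0.5864|110⟩ - 0.05385|111⟩

H⊗3 gives amp(|y⟩) = (1/2√2) Σ_x (−1)^(x·y) amp(|x⟩), where x·y is the number of positions in which both x and y have a 1.
|000⟩: (-0.5601 + 0.7531 - 0.3453)/(2√2) = -0.05385
|001⟩: (-0.5601 - 0.7531 - 0.3453)/(2√2) = -0.5864
|010⟩: (-0.5601 - 0.7531 + 0.3453)/(2√2) = -0.3422
|011⟩: (-0.5601 + 0.7531 + 0.3453)/(2√2) = 0.1903
|100⟩: (-0.5601 + 0.7531 + 0.3453)/(2√2) = 0.1903
|101⟩: (-0.5601 - 0.7531 + 0.3453)/(2√2) = -0.3422
|110⟩: (-0.5601 - 0.7531 - 0.3453)/(2√2) = -0.5864
|111⟩: (-0.5601 + 0.7531 - 0.3453)/(2√2) = -0.05385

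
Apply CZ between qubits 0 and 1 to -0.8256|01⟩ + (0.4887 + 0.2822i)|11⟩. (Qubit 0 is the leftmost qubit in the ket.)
-0.8256|01⟩ + (-0.4887 - 0.2822i)|11⟩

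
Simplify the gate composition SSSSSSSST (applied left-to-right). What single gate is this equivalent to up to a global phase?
T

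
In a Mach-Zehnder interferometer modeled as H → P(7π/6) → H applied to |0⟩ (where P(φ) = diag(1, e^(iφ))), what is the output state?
(0.06699 - 0.25i)|0⟩ + (0.933 + 0.25i)|1⟩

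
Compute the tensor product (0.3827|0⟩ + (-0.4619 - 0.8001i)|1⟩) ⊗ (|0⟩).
0.3827|00⟩ + (-0.4619 - 0.8001i)|10⟩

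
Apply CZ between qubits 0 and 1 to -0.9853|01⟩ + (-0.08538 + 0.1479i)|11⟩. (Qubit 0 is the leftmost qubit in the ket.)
-0.9853|01⟩ + (0.08538 - 0.1479i)|11⟩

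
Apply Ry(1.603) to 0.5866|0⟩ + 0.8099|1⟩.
-0.1738|0⟩ + 0.9848|1⟩

Ry(1.603) = [[cos(θ/2), −sin(θ/2)], [sin(θ/2), cos(θ/2)]]; θ = 1.603, cos(θ/2) ≈ 0.69563, sin(θ/2) ≈ 0.7184.
With a = amp(|0⟩) = 0.5866 and b = amp(|1⟩) = 0.8099:
new amp(|0⟩) = (0.69563)·a + (-0.7184)·b = -0.1738
new amp(|1⟩) = (0.7184)·a + (0.69563)·b = 0.9848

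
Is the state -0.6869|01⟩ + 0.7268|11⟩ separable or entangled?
Separable

Writing the state as a|00⟩ + b|01⟩ + c|10⟩ + d|11⟩, it is a product state iff ad − bc = 0.
Here (a, b, c, d) = (0, -0.6869, 0, 0.7268): ad − bc = (0)(0.7268) − (-0.6869)(0) = 0, so the state is separable.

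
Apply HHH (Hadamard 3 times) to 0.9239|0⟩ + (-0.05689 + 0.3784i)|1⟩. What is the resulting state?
(0.6131 + 0.2676i)|0⟩ + (0.6935 - 0.2676i)|1⟩

H² = I, so H^3 = H: a single Hadamard. With (a, b) = (0.9239, (-0.05689 + 0.3784i)), H gives ((a + b)/√2, (a − b)/√2) = ((0.6131 + 0.2676i), (0.6935 - 0.2676i)).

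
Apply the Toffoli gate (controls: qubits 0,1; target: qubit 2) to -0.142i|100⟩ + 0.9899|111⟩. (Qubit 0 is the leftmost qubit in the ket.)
-0.142i|100⟩ + 0.9899|110⟩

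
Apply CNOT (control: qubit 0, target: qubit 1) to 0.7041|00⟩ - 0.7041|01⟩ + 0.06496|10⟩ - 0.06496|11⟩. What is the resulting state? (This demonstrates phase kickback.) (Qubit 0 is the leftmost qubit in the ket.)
0.7041|00⟩ - 0.7041|01⟩ - 0.06496|10⟩ + 0.06496|11⟩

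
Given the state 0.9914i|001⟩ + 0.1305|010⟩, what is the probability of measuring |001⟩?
0.9829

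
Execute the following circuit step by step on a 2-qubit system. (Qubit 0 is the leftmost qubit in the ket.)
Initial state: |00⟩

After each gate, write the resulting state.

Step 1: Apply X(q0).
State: |10⟩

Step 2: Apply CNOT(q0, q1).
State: |11⟩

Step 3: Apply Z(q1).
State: -|11⟩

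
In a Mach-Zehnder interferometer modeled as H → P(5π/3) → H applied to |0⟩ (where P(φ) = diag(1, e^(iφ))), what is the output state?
(0.75 - 0.433i)|0⟩ + (0.25 + 0.433i)|1⟩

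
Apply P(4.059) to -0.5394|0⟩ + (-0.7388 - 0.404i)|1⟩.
-0.5394|0⟩ + (0.1283 + 0.8322i)|1⟩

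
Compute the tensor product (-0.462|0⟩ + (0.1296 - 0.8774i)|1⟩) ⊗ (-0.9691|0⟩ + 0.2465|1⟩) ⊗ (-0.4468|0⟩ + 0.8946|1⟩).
-0.2|000⟩ + 0.4005|001⟩ + 0.05088|010⟩ - 0.1019|011⟩ + (0.05612 - 0.3799i)|100⟩ + (-0.1124 + 0.7607i)|101⟩ + (-0.01427 + 0.09663i)|110⟩ + (0.02858 - 0.1935i)|111⟩

amp(|b₁b₂…⟩) = product of the factor amplitudes for bits b₁, b₂, …; only kets whose every factor amplitude is nonzero survive.
|000⟩: (-0.462)(-0.9691)(-0.4468) = -0.2
|001⟩: (-0.462)(-0.9691)(0.8946) = 0.4005
|010⟩: (-0.462)(0.2465)(-0.4468) = 0.05088
|011⟩: (-0.462)(0.2465)(0.8946) = -0.1019
|100⟩: (0.1296 - 0.8774i)(-0.9691)(-0.4468) = (0.05612 - 0.3799i)
|101⟩: (0.1296 - 0.8774i)(-0.9691)(0.8946) = (-0.1124 + 0.7607i)
|110⟩: (0.1296 - 0.8774i)(0.2465)(-0.4468) = (-0.01427 + 0.09663i)
|111⟩: (0.1296 - 0.8774i)(0.2465)(0.8946) = (0.02858 - 0.1935i)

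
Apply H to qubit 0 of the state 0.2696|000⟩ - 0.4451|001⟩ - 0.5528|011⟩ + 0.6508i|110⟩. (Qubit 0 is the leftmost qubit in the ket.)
0.1906|000⟩ - 0.3147|001⟩ + 0.4602i|010⟩ - 0.3909|011⟩ + 0.1906|100⟩ - 0.3147|101⟩ - 0.4602i|110⟩ - 0.3909|111⟩

H on qubit 0 mixes each pair of kets that differ only in qubit 0: amplitudes (a, b) of (|…0…⟩, |…1…⟩) become ((a + b)/√2, (a − b)/√2). Kets absent from the input have amplitude 0.
(|000⟩, |100⟩): (a, b) = (0.2696, 0) → (0.1906, 0.1906)
(|001⟩, |101⟩): (a, b) = (-0.4451, 0) → (-0.3147, -0.3147)
(|010⟩, |110⟩): (a, b) = (0, 0.6508i) → (0.4602i, -0.4602i)
(|011⟩, |111⟩): (a, b) = (-0.5528, 0) → (-0.3909, -0.3909)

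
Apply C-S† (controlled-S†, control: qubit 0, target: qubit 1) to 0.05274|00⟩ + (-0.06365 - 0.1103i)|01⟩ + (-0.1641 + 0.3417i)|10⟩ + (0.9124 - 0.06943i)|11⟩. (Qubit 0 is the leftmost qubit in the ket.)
0.05274|00⟩ + (-0.06365 - 0.1103i)|01⟩ + (-0.1641 + 0.3417i)|10⟩ + (-0.06943 - 0.9124i)|11⟩

C-S† leaves the control-|0⟩ kets |00⟩, |01⟩ unchanged and applies S† to qubit 1 on the control-|1⟩ pair (|10⟩, |11⟩).
S† = [[1, 0], [0, -i]].
With a = amp(|10⟩) = (-0.1641 + 0.3417i) and b = amp(|11⟩) = (0.9124 - 0.06943i):
new amp(|10⟩) = (1)·a = (-0.1641 + 0.3417i)
new amp(|11⟩) = (-i)·b = (-0.06943 - 0.9124i)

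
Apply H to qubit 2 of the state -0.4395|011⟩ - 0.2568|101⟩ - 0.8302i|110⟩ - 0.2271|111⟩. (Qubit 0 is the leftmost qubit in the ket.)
-0.3108|010⟩ + 0.3108|011⟩ - 0.1816|100⟩ + 0.1816|101⟩ + (-0.1606 - 0.587i)|110⟩ + (0.1606 - 0.587i)|111⟩

H on qubit 2 mixes each pair of kets that differ only in qubit 2: amplitudes (a, b) of (|…0…⟩, |…1…⟩) become ((a + b)/√2, (a − b)/√2). Kets absent from the input have amplitude 0.
(|010⟩, |011⟩): (a, b) = (0, -0.4395) → (-0.3108, 0.3108)
(|100⟩, |101⟩): (a, b) = (0, -0.2568) → (-0.1816, 0.1816)
(|110⟩, |111⟩): (a, b) = (-0.8302i, -0.2271) → ((-0.1606 - 0.587i), (0.1606 - 0.587i))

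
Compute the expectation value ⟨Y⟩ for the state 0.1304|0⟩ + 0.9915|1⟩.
0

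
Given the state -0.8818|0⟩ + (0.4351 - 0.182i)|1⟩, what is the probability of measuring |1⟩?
0.2224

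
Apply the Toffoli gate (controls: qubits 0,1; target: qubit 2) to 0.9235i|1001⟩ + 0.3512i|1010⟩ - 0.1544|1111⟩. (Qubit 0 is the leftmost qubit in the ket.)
0.9235i|1001⟩ + 0.3512i|1010⟩ - 0.1544|1101⟩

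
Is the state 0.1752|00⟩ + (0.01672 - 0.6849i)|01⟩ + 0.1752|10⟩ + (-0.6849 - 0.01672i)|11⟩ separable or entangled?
Entangled

Writing the state as a|00⟩ + b|01⟩ + c|10⟩ + d|11⟩, it is a product state iff ad − bc = 0.
Here (a, b, c, d) = (0.1752, (0.01672 - 0.6849i), 0.1752, (-0.6849 - 0.01672i)): ad − bc = (0.1752)(-0.6849 - 0.01672i) − (0.01672 - 0.6849i)(0.1752) = (-0.1229 + 0.1171i) ≠ 0, so the state is entangled.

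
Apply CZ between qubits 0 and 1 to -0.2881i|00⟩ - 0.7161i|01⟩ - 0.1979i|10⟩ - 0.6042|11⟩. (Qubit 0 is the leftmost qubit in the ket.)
-0.2881i|00⟩ - 0.7161i|01⟩ - 0.1979i|10⟩ + 0.6042|11⟩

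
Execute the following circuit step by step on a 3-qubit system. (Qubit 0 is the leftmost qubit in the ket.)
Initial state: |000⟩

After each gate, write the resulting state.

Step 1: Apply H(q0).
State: 1/√2|000⟩ + 1/√2|100⟩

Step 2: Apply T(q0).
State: 1/√2|000⟩ + (1/2 + (1/2)i)|100⟩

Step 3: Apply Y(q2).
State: (1/√2)i|001⟩ + (-1/2 + (1/2)i)|101⟩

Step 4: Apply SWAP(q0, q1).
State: (1/√2)i|001⟩ + (-1/2 + (1/2)i)|011⟩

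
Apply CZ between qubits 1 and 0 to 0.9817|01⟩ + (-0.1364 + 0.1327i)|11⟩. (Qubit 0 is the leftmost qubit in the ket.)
0.9817|01⟩ + (0.1364 - 0.1327i)|11⟩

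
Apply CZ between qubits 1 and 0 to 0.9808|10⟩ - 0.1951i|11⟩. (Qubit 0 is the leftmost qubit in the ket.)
0.9808|10⟩ + 0.1951i|11⟩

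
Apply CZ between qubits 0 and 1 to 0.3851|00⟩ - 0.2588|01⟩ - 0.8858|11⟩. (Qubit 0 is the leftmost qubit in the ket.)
0.3851|00⟩ - 0.2588|01⟩ + 0.8858|11⟩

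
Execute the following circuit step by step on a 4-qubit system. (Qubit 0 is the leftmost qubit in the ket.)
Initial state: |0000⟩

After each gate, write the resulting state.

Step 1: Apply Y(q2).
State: i|0010⟩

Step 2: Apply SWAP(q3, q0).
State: i|0010⟩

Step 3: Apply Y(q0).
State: -|1010⟩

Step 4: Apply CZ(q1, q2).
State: -|1010⟩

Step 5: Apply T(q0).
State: (-1/√2 - (1/√2)i)|1010⟩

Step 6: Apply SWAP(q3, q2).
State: (-1/√2 - (1/√2)i)|1001⟩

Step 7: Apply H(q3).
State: (-1/2 - (1/2)i)|1000⟩ + (1/2 + (1/2)i)|1001⟩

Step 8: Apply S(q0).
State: (1/2 - (1/2)i)|1000⟩ + (-1/2 + (1/2)i)|1001⟩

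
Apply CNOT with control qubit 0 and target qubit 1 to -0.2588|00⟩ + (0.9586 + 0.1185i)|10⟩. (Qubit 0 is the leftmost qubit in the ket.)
-0.2588|00⟩ + (0.9586 + 0.1185i)|11⟩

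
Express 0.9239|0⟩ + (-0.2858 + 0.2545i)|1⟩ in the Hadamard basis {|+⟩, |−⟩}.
(0.4512 + 0.18i)|+⟩ + (0.8554 - 0.18i)|−⟩

With |ψ⟩ = α|0⟩ + β|1⟩, the Hadamard-basis coefficients are ⟨+|ψ⟩ = (α + β)/√2 and ⟨−|ψ⟩ = (α − β)/√2.
Here α = 0.9239, β = (-0.2858 + 0.2545i): (α + β)/√2 = (0.4512 + 0.18i), (α − β)/√2 = (0.8554 - 0.18i).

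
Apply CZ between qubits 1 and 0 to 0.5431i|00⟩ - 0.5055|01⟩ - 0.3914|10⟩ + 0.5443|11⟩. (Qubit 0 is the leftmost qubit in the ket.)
0.5431i|00⟩ - 0.5055|01⟩ - 0.3914|10⟩ - 0.5443|11⟩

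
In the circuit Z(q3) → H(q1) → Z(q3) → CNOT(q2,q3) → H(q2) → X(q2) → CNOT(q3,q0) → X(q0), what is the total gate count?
8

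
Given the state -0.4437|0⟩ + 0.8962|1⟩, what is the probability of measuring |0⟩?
0.1969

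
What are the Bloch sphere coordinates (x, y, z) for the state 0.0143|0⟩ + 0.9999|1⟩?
(0.0286, 0, -0.9996)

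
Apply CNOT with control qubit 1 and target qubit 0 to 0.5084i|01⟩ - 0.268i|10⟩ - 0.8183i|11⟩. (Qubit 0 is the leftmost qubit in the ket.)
-0.8183i|01⟩ - 0.268i|10⟩ + 0.5084i|11⟩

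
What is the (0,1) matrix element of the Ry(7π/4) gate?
-0.3827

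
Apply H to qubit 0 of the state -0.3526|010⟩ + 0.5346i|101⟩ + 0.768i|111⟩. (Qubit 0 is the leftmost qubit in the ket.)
0.378i|001⟩ - 0.2493|010⟩ + 0.5431i|011⟩ - 0.378i|101⟩ - 0.2493|110⟩ - 0.5431i|111⟩

H on qubit 0 mixes each pair of kets that differ only in qubit 0: amplitudes (a, b) of (|…0…⟩, |…1…⟩) become ((a + b)/√2, (a − b)/√2). Kets absent from the input have amplitude 0.
(|001⟩, |101⟩): (a, b) = (0, 0.5346i) → (0.378i, -0.378i)
(|010⟩, |110⟩): (a, b) = (-0.3526, 0) → (-0.2493, -0.2493)
(|011⟩, |111⟩): (a, b) = (0, 0.768i) → (0.5431i, -0.5431i)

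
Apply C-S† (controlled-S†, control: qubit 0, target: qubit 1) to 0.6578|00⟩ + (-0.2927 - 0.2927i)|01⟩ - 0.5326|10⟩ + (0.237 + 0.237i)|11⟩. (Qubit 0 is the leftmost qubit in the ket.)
0.6578|00⟩ + (-0.2927 - 0.2927i)|01⟩ - 0.5326|10⟩ + (0.237 - 0.237i)|11⟩

C-S† leaves the control-|0⟩ kets |00⟩, |01⟩ unchanged and applies S† to qubit 1 on the control-|1⟩ pair (|10⟩, |11⟩).
S† = [[1, 0], [0, -i]].
With a = amp(|10⟩) = -0.5326 and b = amp(|11⟩) = (0.237 + 0.237i):
new amp(|10⟩) = (1)·a = -0.5326
new amp(|11⟩) = (-i)·b = (0.237 - 0.237i)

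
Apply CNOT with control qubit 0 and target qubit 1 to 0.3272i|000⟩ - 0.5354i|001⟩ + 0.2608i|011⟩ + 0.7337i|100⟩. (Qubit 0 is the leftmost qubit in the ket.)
0.3272i|000⟩ - 0.5354i|001⟩ + 0.2608i|011⟩ + 0.7337i|110⟩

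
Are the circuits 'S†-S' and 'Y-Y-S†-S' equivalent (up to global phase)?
Yes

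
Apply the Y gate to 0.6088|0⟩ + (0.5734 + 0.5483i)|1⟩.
(0.5483 - 0.5734i)|0⟩ + 0.6088i|1⟩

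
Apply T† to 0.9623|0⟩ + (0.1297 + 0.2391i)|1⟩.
0.9623|0⟩ + (0.2608 + 0.07736i)|1⟩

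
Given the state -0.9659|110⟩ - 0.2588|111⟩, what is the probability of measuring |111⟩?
0.06698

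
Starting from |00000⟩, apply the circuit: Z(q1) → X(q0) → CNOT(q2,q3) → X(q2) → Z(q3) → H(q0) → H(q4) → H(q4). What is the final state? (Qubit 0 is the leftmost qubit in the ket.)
1/√2|00100⟩ - 1/√2|10100⟩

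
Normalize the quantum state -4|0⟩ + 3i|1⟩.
-0.8|0⟩ + 0.6i|1⟩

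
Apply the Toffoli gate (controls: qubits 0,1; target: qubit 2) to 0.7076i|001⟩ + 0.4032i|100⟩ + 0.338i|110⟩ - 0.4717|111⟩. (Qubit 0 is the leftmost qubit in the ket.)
0.7076i|001⟩ + 0.4032i|100⟩ - 0.4717|110⟩ + 0.338i|111⟩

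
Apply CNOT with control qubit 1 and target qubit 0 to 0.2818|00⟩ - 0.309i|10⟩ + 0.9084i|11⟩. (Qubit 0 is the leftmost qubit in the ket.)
0.2818|00⟩ + 0.9084i|01⟩ - 0.309i|10⟩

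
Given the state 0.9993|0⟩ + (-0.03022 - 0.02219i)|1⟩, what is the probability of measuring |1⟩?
0.001406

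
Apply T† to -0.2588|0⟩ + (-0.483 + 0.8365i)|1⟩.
-0.2588|0⟩ + (0.25 + 0.933i)|1⟩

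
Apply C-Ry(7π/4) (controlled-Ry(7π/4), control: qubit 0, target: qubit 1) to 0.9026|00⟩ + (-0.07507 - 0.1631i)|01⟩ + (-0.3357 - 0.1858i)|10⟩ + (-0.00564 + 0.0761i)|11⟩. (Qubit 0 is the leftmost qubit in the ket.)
0.9026|00⟩ + (-0.07507 - 0.1631i)|01⟩ + (0.3123 + 0.1425i)|10⟩ + (-0.1233 - 0.1414i)|11⟩

C-Ry(7π/4) leaves the control-|0⟩ kets |00⟩, |01⟩ unchanged and applies Ry(7π/4) to qubit 1 on the control-|1⟩ pair (|10⟩, |11⟩).
Ry(7π/4) = [[cos(θ/2), −sin(θ/2)], [sin(θ/2), cos(θ/2)]]; θ = 7π/4, cos(θ/2) ≈ -0.92388, sin(θ/2) ≈ 0.382683.
With a = amp(|10⟩) = (-0.3357 - 0.1858i) and b = amp(|11⟩) = (-0.00564 + 0.0761i):
new amp(|10⟩) = (-0.92388)·a + (-0.382683)·b = (0.3123 + 0.1425i)
new amp(|11⟩) = (0.382683)·a + (-0.92388)·b = (-0.1233 - 0.1414i)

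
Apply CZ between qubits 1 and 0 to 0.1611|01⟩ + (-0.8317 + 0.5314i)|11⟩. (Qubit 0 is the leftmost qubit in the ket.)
0.1611|01⟩ + (0.8317 - 0.5314i)|11⟩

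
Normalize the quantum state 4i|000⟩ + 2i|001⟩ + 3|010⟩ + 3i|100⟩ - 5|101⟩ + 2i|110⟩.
0.4887i|000⟩ + 0.2443i|001⟩ + 0.3665|010⟩ + 0.3665i|100⟩ - 0.6108|101⟩ + 0.2443i|110⟩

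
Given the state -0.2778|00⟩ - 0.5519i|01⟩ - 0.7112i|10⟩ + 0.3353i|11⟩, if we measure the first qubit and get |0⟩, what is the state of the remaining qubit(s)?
-0.4496|0⟩ - 0.8932i|1⟩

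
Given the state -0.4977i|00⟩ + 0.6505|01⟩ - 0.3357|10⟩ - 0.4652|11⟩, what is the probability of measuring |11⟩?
0.2164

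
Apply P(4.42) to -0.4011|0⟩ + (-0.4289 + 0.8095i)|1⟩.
-0.4011|0⟩ + (0.8988 + 0.1774i)|1⟩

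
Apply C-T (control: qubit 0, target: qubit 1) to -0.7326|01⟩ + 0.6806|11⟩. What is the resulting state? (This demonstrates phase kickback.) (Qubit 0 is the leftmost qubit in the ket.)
-0.7326|01⟩ + (0.4813 + 0.4813i)|11⟩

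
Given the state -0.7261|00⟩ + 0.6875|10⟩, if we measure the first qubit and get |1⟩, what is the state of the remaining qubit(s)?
|0⟩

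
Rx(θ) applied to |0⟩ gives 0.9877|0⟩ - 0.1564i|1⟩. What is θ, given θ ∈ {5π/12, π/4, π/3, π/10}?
π/10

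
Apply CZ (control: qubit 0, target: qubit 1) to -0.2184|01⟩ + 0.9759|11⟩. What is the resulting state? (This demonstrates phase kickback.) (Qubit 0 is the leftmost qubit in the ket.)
-0.2184|01⟩ - 0.9759|11⟩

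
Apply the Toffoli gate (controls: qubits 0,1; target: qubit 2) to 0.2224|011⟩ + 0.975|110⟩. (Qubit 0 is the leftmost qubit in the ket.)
0.2224|011⟩ + 0.975|111⟩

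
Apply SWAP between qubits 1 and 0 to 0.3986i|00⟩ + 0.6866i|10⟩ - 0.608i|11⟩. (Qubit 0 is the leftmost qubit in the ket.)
0.3986i|00⟩ + 0.6866i|01⟩ - 0.608i|11⟩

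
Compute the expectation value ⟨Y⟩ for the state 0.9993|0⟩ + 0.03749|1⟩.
0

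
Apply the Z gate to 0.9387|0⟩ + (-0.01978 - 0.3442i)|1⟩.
0.9387|0⟩ + (0.01978 + 0.3442i)|1⟩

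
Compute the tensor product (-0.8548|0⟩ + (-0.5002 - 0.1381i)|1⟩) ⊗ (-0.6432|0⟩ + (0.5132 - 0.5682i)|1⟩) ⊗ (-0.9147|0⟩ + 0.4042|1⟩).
-0.5029|000⟩ + 0.2222|001⟩ + (0.4013 - 0.4443i)|010⟩ + (-0.1773 + 0.1963i)|011⟩ + (-0.2943 - 0.08125i)|100⟩ + (0.13 + 0.0359i)|101⟩ + (0.3066 - 0.1951i)|110⟩ + (-0.1355 + 0.08623i)|111⟩

amp(|b₁b₂…⟩) = product of the factor amplitudes for bits b₁, b₂, …; only kets whose every factor amplitude is nonzero survive.
|000⟩: (-0.8548)(-0.6432)(-0.9147) = -0.5029
|001⟩: (-0.8548)(-0.6432)(0.4042) = 0.2222
|010⟩: (-0.8548)(0.5132 - 0.5682i)(-0.9147) = (0.4013 - 0.4443i)
|011⟩: (-0.8548)(0.5132 - 0.5682i)(0.4042) = (-0.1773 + 0.1963i)
|100⟩: (-0.5002 - 0.1381i)(-0.6432)(-0.9147) = (-0.2943 - 0.08125i)
|101⟩: (-0.5002 - 0.1381i)(-0.6432)(0.4042) = (0.13 + 0.0359i)
|110⟩: (-0.5002 - 0.1381i)(0.5132 - 0.5682i)(-0.9147) = (0.3066 - 0.1951i)
|111⟩: (-0.5002 - 0.1381i)(0.5132 - 0.5682i)(0.4042) = (-0.1355 + 0.08623i)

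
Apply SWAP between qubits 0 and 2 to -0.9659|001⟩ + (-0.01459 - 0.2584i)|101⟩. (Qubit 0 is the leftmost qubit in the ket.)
-0.9659|100⟩ + (-0.01459 - 0.2584i)|101⟩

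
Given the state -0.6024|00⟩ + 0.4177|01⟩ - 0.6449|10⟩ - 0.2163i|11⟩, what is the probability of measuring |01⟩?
0.1745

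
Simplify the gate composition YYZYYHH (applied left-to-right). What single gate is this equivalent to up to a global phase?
Z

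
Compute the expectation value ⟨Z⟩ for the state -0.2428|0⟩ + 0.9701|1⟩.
-0.8821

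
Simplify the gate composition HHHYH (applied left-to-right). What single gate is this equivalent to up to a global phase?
Y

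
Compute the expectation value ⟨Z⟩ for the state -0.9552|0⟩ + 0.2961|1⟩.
0.8247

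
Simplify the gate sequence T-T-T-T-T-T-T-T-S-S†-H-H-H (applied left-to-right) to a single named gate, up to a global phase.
H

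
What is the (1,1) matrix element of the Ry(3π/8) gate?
0.8315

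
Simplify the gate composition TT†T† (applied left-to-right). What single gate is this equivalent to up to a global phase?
T†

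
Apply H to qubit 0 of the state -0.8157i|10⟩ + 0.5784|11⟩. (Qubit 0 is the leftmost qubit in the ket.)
-0.5768i|00⟩ + 0.409|01⟩ + 0.5768i|10⟩ - 0.409|11⟩

H on qubit 0 mixes each pair of kets that differ only in qubit 0: amplitudes (a, b) of (|…0…⟩, |…1…⟩) become ((a + b)/√2, (a − b)/√2). Kets absent from the input have amplitude 0.
(|00⟩, |10⟩): (a, b) = (0, -0.8157i) → (-0.5768i, 0.5768i)
(|01⟩, |11⟩): (a, b) = (0, 0.5784) → (0.409, -0.409)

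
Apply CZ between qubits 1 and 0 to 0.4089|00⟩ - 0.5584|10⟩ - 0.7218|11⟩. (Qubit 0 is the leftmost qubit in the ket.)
0.4089|00⟩ - 0.5584|10⟩ + 0.7218|11⟩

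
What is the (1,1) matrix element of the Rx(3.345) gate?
-0.1015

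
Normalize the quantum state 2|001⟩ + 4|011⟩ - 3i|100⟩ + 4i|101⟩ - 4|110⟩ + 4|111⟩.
0.2279|001⟩ + 0.4558|011⟩ - 0.3419i|100⟩ + 0.4558i|101⟩ - 0.4558|110⟩ + 0.4558|111⟩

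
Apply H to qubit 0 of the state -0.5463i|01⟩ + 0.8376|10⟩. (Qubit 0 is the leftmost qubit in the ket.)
0.5923|00⟩ - 0.3863i|01⟩ - 0.5923|10⟩ - 0.3863i|11⟩

H on qubit 0 mixes each pair of kets that differ only in qubit 0: amplitudes (a, b) of (|…0…⟩, |…1…⟩) become ((a + b)/√2, (a − b)/√2). Kets absent from the input have amplitude 0.
(|00⟩, |10⟩): (a, b) = (0, 0.8376) → (0.5923, -0.5923)
(|01⟩, |11⟩): (a, b) = (-0.5463i, 0) → (-0.3863i, -0.3863i)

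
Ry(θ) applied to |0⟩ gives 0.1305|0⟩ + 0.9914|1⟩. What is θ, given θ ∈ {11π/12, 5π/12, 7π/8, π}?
11π/12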